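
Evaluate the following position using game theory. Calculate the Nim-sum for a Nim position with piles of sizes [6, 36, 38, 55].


We need the XOR (exclusive or) of all pile sizes.
After XOR-ing pile 1 (size 6): 0 XOR 6 = 6
After XOR-ing pile 2 (size 36): 6 XOR 36 = 34
After XOR-ing pile 3 (size 38): 34 XOR 38 = 4
After XOR-ing pile 4 (size 55): 4 XOR 55 = 51
The Nim-value of this position is 51.

51


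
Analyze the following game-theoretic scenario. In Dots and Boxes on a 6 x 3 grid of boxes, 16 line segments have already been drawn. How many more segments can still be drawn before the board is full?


Grid: 6 x 3 boxes, i.e. 7 rows and 4 columns of dots.
Horizontal edges: (rows + 1) * cols = 7 * 3 = 21
Vertical edges: rows * (cols + 1) = 6 * 4 = 24
Total edges: 21 + 24 = 45
Edges drawn: 16
Remaining: 45 - 16 = 29

29


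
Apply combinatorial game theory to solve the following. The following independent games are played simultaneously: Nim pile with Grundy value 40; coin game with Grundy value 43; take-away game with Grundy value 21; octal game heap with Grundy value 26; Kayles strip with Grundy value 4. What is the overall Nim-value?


By the Sprague-Grundy theorem, the Grundy value of a sum of games is the XOR of individual Grundy values.
Nim pile: Grundy value = 40. Running XOR: 0 XOR 40 = 40
coin game: Grundy value = 43. Running XOR: 40 XOR 43 = 3
take-away game: Grundy value = 21. Running XOR: 3 XOR 21 = 22
octal game heap: Grundy value = 26. Running XOR: 22 XOR 26 = 12
Kayles strip: Grundy value = 4. Running XOR: 12 XOR 4 = 8
The combined Grundy value is 8.

8


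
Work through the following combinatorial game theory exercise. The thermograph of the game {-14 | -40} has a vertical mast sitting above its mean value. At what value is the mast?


Game = {-14 | -40}, a switch {a | b} with numbers a > b.
Its thermograph has left wall a - t and right wall b + t, which meet at t = (a - b)/2, where both equal (a + b)/2. So the mast (mean value) is at (a + b)/2.
Mean = (-14 + (-40))/2 = -54/2 = -27

-27


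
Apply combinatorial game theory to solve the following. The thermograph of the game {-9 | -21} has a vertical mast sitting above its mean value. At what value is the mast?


Game = {-9 | -21}, a switch {a | b} with numbers a > b.
Its thermograph has left wall a - t and right wall b + t, which meet at t = (a - b)/2, where both equal (a + b)/2. So the mast (mean value) is at (a + b)/2.
Mean = (-9 + (-21))/2 = -30/2 = -15

-15


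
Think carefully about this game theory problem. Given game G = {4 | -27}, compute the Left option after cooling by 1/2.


Original game: {4 | -27} (a switch {a | b} with a > b).
Cooling by t (for t below the temperature (a - b)/2 = 31/2) taxes each move by t: {a | b} cooled by t is {a - t | b + t}.
Cooling amount: t = 1/2
Cooled Left option: 4 - 1/2 = 7/2
Cooled Right option: -27 + 1/2 = -53/2
Cooled game: {7/2 | -53/2}
Left option = 7/2

7/2


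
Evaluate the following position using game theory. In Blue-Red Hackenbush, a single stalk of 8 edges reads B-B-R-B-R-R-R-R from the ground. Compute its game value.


Edges (from ground): B-B-R-B-R-R-R-R
By Berlekamp's sign-expansion rule, a Blue-Red Hackenbush stalk has the value of the surreal number whose sign sequence is the edge sequence with B -> + and R -> -.
Sign sequence: ++-+----
Trace the sign expansion in the surreal number tree, starting from 0:
Edge 1: B (sign +) -> bounds (0, +inf), value = 1
Edge 2: B (sign +) -> bounds (1, +inf), value = 2
Edge 3: R (sign -) -> bounds (1, 2), value = 3/2
Edge 4: B (sign +) -> bounds (3/2, 2), value = 7/4
Edge 5: R (sign -) -> bounds (3/2, 7/4), value = 13/8
Edge 6: R (sign -) -> bounds (3/2, 13/8), value = 25/16
Edge 7: R (sign -) -> bounds (3/2, 25/16), value = 49/32
Edge 8: R (sign -) -> bounds (3/2, 49/32), value = 97/64
Game value = 97/64

97/64


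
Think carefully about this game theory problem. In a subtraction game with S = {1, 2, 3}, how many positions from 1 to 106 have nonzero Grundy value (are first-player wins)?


Subtraction set S = {1, 2, 3}, so G(n) = n mod 4.
G(n) = 0 when n is a multiple of 4.
Multiples of 4 in [1, 106]: 26
N-positions (nonzero Grundy) = 106 - 26 = 80

80


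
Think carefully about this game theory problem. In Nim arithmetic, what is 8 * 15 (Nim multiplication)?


Nim multiplication is bilinear over XOR: (u XOR v) * w = (u*w) XOR (v*w).
So we split each operand into its bit components and XOR the pairwise Nim products.
8 = 8 (as XOR of powers of 2).
15 = 1 + 2 + 4 + 8 (as XOR of powers of 2).
Using the standard Nim-product table on single bits:
  2*2 = 3,   2*4 = 8,   2*8 = 12,
  4*4 = 6,   4*8 = 11,  8*8 = 13,
and  1*x = x (identity), k*l = l*k (commutative).
Pairwise Nim products:
  8 * 1 = 8
  8 * 2 = 12
  8 * 4 = 11
  8 * 8 = 13
XOR them: 8 XOR 12 XOR 11 XOR 13 = 2.
Result: 8 * 15 = 2 (in Nim).

2


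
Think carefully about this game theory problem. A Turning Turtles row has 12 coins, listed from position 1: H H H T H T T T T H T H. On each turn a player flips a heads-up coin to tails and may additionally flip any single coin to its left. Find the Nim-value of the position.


Coins: H H H T H T T T T H T H
Key fact: a single head at position k behaves exactly like a Nim heap of size k (turning it to T and optionally flipping a coin at j < k corresponds to moving the heap from k to j, or to 0), and heads combine as a disjunctive sum (two heads at the same place would cancel, matching j XOR j = 0). So the Nim-value is the XOR of the 1-indexed positions of the heads.
Face-up positions (1-indexed): [1, 2, 3, 5, 10, 12]
XOR 0 with 1: 0 XOR 1 = 1
XOR 1 with 2: 1 XOR 2 = 3
XOR 3 with 3: 3 XOR 3 = 0
XOR 0 with 5: 0 XOR 5 = 5
XOR 5 with 10: 5 XOR 10 = 15
XOR 15 with 12: 15 XOR 12 = 3
Nim-value = 3

3


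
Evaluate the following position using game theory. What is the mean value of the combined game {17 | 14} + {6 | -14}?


G1 = {17 | 14}, G2 = {6 | -14}
Each is a switch {a | b} with numbers a > b; its mean value is (a + b)/2, and mean value is additive over game sums: m(G1 + G2) = m(G1) + m(G2).
Mean of G1 = (17 + (14))/2 = 31/2 = 31/2
Mean of G2 = (6 + (-14))/2 = -8/2 = -4
Mean of G1 + G2 = 31/2 + -4 = 23/2

23/2


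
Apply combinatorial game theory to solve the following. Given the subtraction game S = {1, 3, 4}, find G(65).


The subtraction set is S = {1, 3, 4}.
G(k) = mex{ G(k - s) : s in S, s <= k }. We compute iteratively: G(0) = 0.
G(1) = mex({0}) = 1
G(2) = mex({1}) = 0
G(3) = mex({0}) = 1
G(4) = mex({0, 1}) = 2
G(5) = mex({0, 1, 2}) = 3
G(6) = mex({0, 1, 3}) = 2
G(7) = mex({1, 2}) = 0
G(8) = mex({0, 2, 3}) = 1
G(9) = mex({1, 2, 3}) = 0
G(10) = mex({0, 2}) = 1
Observe that G(7)..G(10) = 0, 1, 0, 1 repeats G(0)..G(3) = 0, 1, 0, 1.
For k >= max(S) = 4, G(k) is determined by the previous 4 values G(k-4)..G(k-1); a window of 4 consecutive values has recurred shifted by 7, so by induction G(k + 7) = G(k) for all k >= 0: the sequence is periodic from the start with period 7.
One period: G(0..6) = 0, 1, 0, 1, 2, 3, 2.
65 mod 7 = 2, so G(65) = G(2) = 0.

0


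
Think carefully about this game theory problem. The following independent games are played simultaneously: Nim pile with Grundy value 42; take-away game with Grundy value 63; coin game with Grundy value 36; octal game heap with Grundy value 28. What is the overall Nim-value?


By the Sprague-Grundy theorem, the Grundy value of a sum of games is the XOR of individual Grundy values.
Nim pile: Grundy value = 42. Running XOR: 0 XOR 42 = 42
take-away game: Grundy value = 63. Running XOR: 42 XOR 63 = 21
coin game: Grundy value = 36. Running XOR: 21 XOR 36 = 49
octal game heap: Grundy value = 28. Running XOR: 49 XOR 28 = 45
The combined Grundy value is 45.

45


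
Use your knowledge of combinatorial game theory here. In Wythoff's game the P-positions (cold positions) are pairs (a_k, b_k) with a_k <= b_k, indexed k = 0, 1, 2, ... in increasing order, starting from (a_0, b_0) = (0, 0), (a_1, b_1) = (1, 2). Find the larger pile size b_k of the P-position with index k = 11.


By Wythoff's theorem, a_k = floor(k * phi) and b_k = floor(k * phi^2) = a_k + k, where phi = (1 + sqrt(5))/2 is the golden ratio.
phi = (1 + sqrt(5))/2 = 1.618034
phi^2 = phi + 1 = 2.618034
k = 11
k * phi^2 = 11 * 2.618034 = 28.798374
b_11 = floor(k * phi^2) = 28 (check: a_11 + k = 17 + 11 = 28)

28


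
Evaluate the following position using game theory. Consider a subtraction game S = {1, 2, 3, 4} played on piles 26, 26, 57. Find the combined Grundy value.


Subtraction set: {1, 2, 3, 4}
For this subtraction set, G(n) = n mod 5 (period = max + 1 = 5).
Pile 1 (size 26): G(26) = 26 mod 5 = 1
Pile 2 (size 26): G(26) = 26 mod 5 = 1
Pile 3 (size 57): G(57) = 57 mod 5 = 2
Total Grundy value = XOR of all: 1 XOR 1 XOR 2 = 2

2


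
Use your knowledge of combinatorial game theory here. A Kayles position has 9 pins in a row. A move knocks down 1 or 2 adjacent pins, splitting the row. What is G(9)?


Kayles: a move removes 1 or 2 adjacent pins from a contiguous row.
Removing pins from a row of k leaves two independent rows (a, b) with a + b = k - 1 (one pin) or a + b = k - 2 (two pins); an end removal gives a = 0.
By Sprague-Grundy, G(k) = mex{ G(a) XOR G(b) } over all these splits. G(0) = 0.
G(1): splits (0,0):0^0=0 -> mex({0}) = 1
G(2): splits (0,1):0^1=1 (0,0):0^0=0 -> mex({0, 1}) = 2
G(3): splits (0,2):0^2=2 (1,1):1^1=0 (0,1):0^1=1 -> mex({0, 1, 2}) = 3
G(4): splits (0,3):0^3=3 (1,2):1^2=3 (0,2):0^2=2 (1,1):1^1=0 -> mex({0, 2, 3}) = 1
G(5): splits (0,4):0^1=1 (1,3):1^3=2 (2,2):2^2=0 (0,3):0^3=3 (1,2):1^2=3 -> mex({0, 1, 2, 3}) = 4
G(6) = mex({0, 1, 2, 4}) = 3
G(7) = mex({0, 1, 3, 4, 5}) = 2
G(8) = mex({0, 2, 3, 5, 6}) = 1
G(9) = mex({0, 1, 2, 3, 6, 7}) = 4
Therefore G(9) = 4.

4


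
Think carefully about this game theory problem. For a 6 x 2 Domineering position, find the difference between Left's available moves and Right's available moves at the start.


Board is 6 x 2 (rows x cols).
Left (vertical) placements: (rows-1) * cols = 5 * 2 = 10
Right (horizontal) placements: rows * (cols-1) = 6 * 1 = 6
Advantage = Left - Right = 10 - 6 = 4

4


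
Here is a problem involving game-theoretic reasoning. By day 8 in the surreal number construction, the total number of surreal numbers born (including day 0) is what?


Day 0: {|} = 0 is born. Count = 1.
Day n: the number of surreal numbers born by day n is 2^(n+1) - 1.
By day 0: 2^1 - 1 = 1
By day 1: 2^2 - 1 = 3
By day 2: 2^3 - 1 = 7
By day 3: 2^4 - 1 = 15
By day 4: 2^5 - 1 = 31
By day 5: 2^6 - 1 = 63
By day 6: 2^7 - 1 = 127
By day 7: 2^8 - 1 = 255
By day 8: 2^9 - 1 = 511
By day 8: 511 surreal numbers.

511


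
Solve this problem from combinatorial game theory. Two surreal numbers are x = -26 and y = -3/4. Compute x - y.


x = -26, y = -3/4
Converting to common denominator: 4
x = -104/4, y = -3/4
x - y = -26 - -3/4 = -101/4

-101/4


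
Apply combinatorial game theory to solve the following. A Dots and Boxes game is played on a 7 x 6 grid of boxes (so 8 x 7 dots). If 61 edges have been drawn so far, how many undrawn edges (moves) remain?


Grid: 7 x 6 boxes, i.e. 8 rows and 7 columns of dots.
Horizontal edges: (rows + 1) * cols = 8 * 6 = 48
Vertical edges: rows * (cols + 1) = 7 * 7 = 49
Total edges: 48 + 49 = 97
Edges drawn: 61
Remaining: 97 - 61 = 36

36


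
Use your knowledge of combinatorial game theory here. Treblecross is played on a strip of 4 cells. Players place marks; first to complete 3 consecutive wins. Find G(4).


Treblecross: place X on empty cells; 3-in-a-row wins.
Playing within two cells of an existing X lets the opponent win at once, so sensible play treats the cells i-2..i+2 around each X as dead. The player left with no safe cell loses, so this is a normal-play take-away game on strips of safe cells.
Placing X at cell i (0-indexed) of a strip of k safe cells leaves independent strips of sizes max(0, i-2) and max(0, k-i-3). Hence G(k) = mex{ G(max(0,i-2)) XOR G(max(0,k-i-3)) : 0 <= i < k }, with G(0) = 0.
G(1): splits (0,0):0^0=0 -> mex({0}) = 1
G(2): splits (0,0):0^0=0 -> mex({0}) = 1
G(3): splits (0,0):0^0=0 -> mex({0}) = 1
G(4): splits (0,1):0^1=1 (0,0):0^0=0 -> mex({0, 1}) = 2
Therefore G(4) = 2.

2


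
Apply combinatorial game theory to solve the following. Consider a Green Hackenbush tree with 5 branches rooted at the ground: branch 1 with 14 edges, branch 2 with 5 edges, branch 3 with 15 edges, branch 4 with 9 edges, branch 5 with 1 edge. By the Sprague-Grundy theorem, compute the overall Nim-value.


The tree has 5 branches from the ground vertex.
In Green Hackenbush, the Nim-value of a simple path of length k is k.
Branch 1: length 14, Nim-value = 14
Branch 2: length 5, Nim-value = 5
Branch 3: length 15, Nim-value = 15
Branch 4: length 9, Nim-value = 9
Branch 5: length 1, Nim-value = 1
Total Nim-value = XOR of all branch values:
0 XOR 14 = 14
14 XOR 5 = 11
11 XOR 15 = 4
4 XOR 9 = 13
13 XOR 1 = 12
Nim-value of the tree = 12

12


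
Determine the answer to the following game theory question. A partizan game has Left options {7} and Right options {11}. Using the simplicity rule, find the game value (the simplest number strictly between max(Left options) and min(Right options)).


Left options: {7}, max = 7
Right options: {11}, min = 11
All options are numbers and max(Left) < min(Right), so by the simplicity theorem the value is the simplest (earliest-born) number strictly between 7 and 11.
Integers 8 through 10 all lie strictly between 7 and 11.
Among integers, the simplest (lowest birthday = smallest |n|; 0 is born on day 0, +-n on day n) is 8.
No non-integer in the interval can be simpler: if x is a non-integer in the interval, then floor(x) or ceil(x) also lies in the interval (the interval contains an integer), and both are proper prefixes of x's sign expansion, i.e. born earlier. So the game value is 8.
Game value = 8

8


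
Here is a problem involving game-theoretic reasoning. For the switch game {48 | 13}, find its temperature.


The game is {48 | 13}, a switch {a | b} with numbers a > b.
Cooling {a | b} by t gives {a - t | b + t}, which stops being hot when a - t = b + t, i.e. at t = (a - b)/2. So the temperature of a switch is (a - b)/2.
Temperature = (Left option - Right option) / 2
= (48 - (13)) / 2
= 35 / 2
= 35/2

35/2


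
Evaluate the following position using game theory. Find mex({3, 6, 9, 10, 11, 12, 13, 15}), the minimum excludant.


Set = {3, 6, 9, 10, 11, 12, 13, 15}
0 is NOT in the set. This is the mex.
mex = 0

0


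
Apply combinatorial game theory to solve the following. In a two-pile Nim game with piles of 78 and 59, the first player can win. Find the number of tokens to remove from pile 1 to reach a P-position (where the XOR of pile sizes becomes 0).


Piles: 78 and 59
Current XOR: 78 XOR 59 = 117 (non-zero, so this is an N-position).
To make the XOR zero, we need to find a move that balances the piles.
For pile 1 (size 78): target = 78 XOR 117 = 59
We reduce pile 1 from 78 to 59.
Tokens removed: 78 - 59 = 19
Verification: 59 XOR 59 = 0

19


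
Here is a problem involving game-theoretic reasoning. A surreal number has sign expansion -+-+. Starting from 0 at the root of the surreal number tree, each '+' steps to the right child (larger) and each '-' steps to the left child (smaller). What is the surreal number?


Sign expansion: -+-+
Rule: track bounds (lo, hi), initially (-inf, +inf). On '+', the current value becomes lo and we move to the simplest number in (value, hi): value + 1 if hi = +inf, otherwise the midpoint (value + hi)/2. On '-', the current value becomes hi and we move to value - 1 if lo = -inf, otherwise the midpoint (lo + value)/2.
Start at 0.
Step 1: sign = -, move left. Bounds: (-inf, 0). Value = -1
Step 2: sign = +, move right. Bounds: (-1, 0). Value = -1/2
Step 3: sign = -, move left. Bounds: (-1, -1/2). Value = -3/4
Step 4: sign = +, move right. Bounds: (-3/4, -1/2). Value = -5/8
The surreal number with sign expansion -+-+ is -5/8.

-5/8


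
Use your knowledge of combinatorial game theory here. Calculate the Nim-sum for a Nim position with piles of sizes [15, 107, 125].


We need the XOR (exclusive or) of all pile sizes.
After XOR-ing pile 1 (size 15): 0 XOR 15 = 15
After XOR-ing pile 2 (size 107): 15 XOR 107 = 100
After XOR-ing pile 3 (size 125): 100 XOR 125 = 25
The Nim-value of this position is 25.

25


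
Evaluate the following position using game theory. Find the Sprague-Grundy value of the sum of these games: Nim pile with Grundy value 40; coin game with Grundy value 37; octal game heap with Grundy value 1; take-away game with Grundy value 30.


By the Sprague-Grundy theorem, the Grundy value of a sum of games is the XOR of individual Grundy values.
Nim pile: Grundy value = 40. Running XOR: 0 XOR 40 = 40
coin game: Grundy value = 37. Running XOR: 40 XOR 37 = 13
octal game heap: Grundy value = 1. Running XOR: 13 XOR 1 = 12
take-away game: Grundy value = 30. Running XOR: 12 XOR 30 = 18
The combined Grundy value is 18.

18


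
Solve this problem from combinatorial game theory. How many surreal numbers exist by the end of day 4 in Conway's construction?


Day 0: {|} = 0 is born. Count = 1.
Day n: the number of surreal numbers born by day n is 2^(n+1) - 1.
By day 0: 2^1 - 1 = 1
By day 1: 2^2 - 1 = 3
By day 2: 2^3 - 1 = 7
By day 3: 2^4 - 1 = 15
By day 4: 2^5 - 1 = 31
By day 4: 31 surreal numbers.

31


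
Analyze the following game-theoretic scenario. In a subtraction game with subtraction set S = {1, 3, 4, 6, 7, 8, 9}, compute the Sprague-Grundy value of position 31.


The subtraction set is S = {1, 3, 4, 6, 7, 8, 9}.
G(k) = mex{ G(k - s) : s in S, s <= k }. We compute iteratively: G(0) = 0.
G(1) = mex({0}) = 1
G(2) = mex({1}) = 0
G(3) = mex({0}) = 1
G(4) = mex({0, 1}) = 2
G(5) = mex({0, 1, 2}) = 3
G(6) = mex({0, 1, 3}) = 2
G(7) = mex({0, 1, 2}) = 3
G(8) = mex({0, 1, 2, 3}) = 4
G(9) = mex({0, 1, 2, 3, 4}) = 5
G(10) = mex({0, 1, 2, 3, 5}) = 4
G(11) = mex({0, 1, 2, 3, 4}) = 5
G(12) = mex({1, 2, 3, 4, 5}) = 0
G(13) = mex({0, 2, 3, 4, 5}) = 1
G(14) = mex({1, 2, 3, 4, 5}) = 0
G(15) = mex({0, 2, 3, 4, 5}) = 1
G(16) = mex({0, 1, 3, 4, 5}) = 2
G(17) = mex({0, 1, 2, 4, 5}) = 3
G(18) = mex({0, 1, 3, 4, 5}) = 2
G(19) = mex({0, 1, 2, 4, 5}) = 3
G(20) = mex({0, 1, 2, 3, 5}) = 4
Observe that G(12)..G(20) = 0, 1, 0, 1, 2, 3, 2, 3, 4 repeats G(0)..G(8) = 0, 1, 0, 1, 2, 3, 2, 3, 4.
For k >= max(S) = 9, G(k) is determined by the previous 9 values G(k-9)..G(k-1); a window of 9 consecutive values has recurred shifted by 12, so by induction G(k + 12) = G(k) for all k >= 0: the sequence is periodic from the start with period 12.
One period: G(0..11) = 0, 1, 0, 1, 2, 3, 2, 3, 4, 5, 4, 5.
31 mod 12 = 7, so G(31) = G(7) = 3.

3


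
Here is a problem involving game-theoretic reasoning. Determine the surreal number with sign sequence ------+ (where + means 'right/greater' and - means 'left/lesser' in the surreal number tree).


Sign expansion: ------+
Rule: track bounds (lo, hi), initially (-inf, +inf). On '+', the current value becomes lo and we move to the simplest number in (value, hi): value + 1 if hi = +inf, otherwise the midpoint (value + hi)/2. On '-', the current value becomes hi and we move to value - 1 if lo = -inf, otherwise the midpoint (lo + value)/2.
Start at 0.
Step 1: sign = -, move left. Bounds: (-inf, 0). Value = -1
Step 2: sign = -, move left. Bounds: (-inf, -1). Value = -2
Step 3: sign = -, move left. Bounds: (-inf, -2). Value = -3
Step 4: sign = -, move left. Bounds: (-inf, -3). Value = -4
Step 5: sign = -, move left. Bounds: (-inf, -4). Value = -5
Step 6: sign = -, move left. Bounds: (-inf, -5). Value = -6
Step 7: sign = +, move right. Bounds: (-6, -5). Value = -11/2
The surreal number with sign expansion ------+ is -11/2.

-11/2


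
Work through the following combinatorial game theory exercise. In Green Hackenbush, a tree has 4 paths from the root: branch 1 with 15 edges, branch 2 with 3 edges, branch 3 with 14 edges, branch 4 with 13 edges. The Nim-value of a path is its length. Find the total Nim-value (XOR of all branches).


The tree has 4 branches from the ground vertex.
In Green Hackenbush, the Nim-value of a simple path of length k is k.
Branch 1: length 15, Nim-value = 15
Branch 2: length 3, Nim-value = 3
Branch 3: length 14, Nim-value = 14
Branch 4: length 13, Nim-value = 13
Total Nim-value = XOR of all branch values:
0 XOR 15 = 15
15 XOR 3 = 12
12 XOR 14 = 2
2 XOR 13 = 15
Nim-value of the tree = 15

15


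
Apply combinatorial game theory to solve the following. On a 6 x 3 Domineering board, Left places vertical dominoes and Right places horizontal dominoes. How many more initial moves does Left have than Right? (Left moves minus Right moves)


Board is 6 x 3 (rows x cols).
Left (vertical) placements: (rows-1) * cols = 5 * 3 = 15
Right (horizontal) placements: rows * (cols-1) = 6 * 2 = 12
Advantage = Left - Right = 15 - 12 = 3

3


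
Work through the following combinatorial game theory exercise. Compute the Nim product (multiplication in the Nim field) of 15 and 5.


Nim multiplication is bilinear over XOR: (u XOR v) * w = (u*w) XOR (v*w).
So we split each operand into its bit components and XOR the pairwise Nim products.
15 = 1 + 2 + 4 + 8 (as XOR of powers of 2).
5 = 1 + 4 (as XOR of powers of 2).
Using the standard Nim-product table on single bits:
  2*2 = 3,   2*4 = 8,   2*8 = 12,
  4*4 = 6,   4*8 = 11,  8*8 = 13,
and  1*x = x (identity), k*l = l*k (commutative).
Pairwise Nim products:
  1 * 1 = 1
  1 * 4 = 4
  2 * 1 = 2
  2 * 4 = 8
  4 * 1 = 4
  4 * 4 = 6
  8 * 1 = 8
  8 * 4 = 11
XOR them: 1 XOR 4 XOR 2 XOR 8 XOR 4 XOR 6 XOR 8 XOR 11 = 14.
Result: 15 * 5 = 14 (in Nim).

14


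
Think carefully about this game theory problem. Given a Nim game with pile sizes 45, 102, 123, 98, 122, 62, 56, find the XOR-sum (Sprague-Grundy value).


We need the XOR (exclusive or) of all pile sizes.
After XOR-ing pile 1 (size 45): 0 XOR 45 = 45
After XOR-ing pile 2 (size 102): 45 XOR 102 = 75
After XOR-ing pile 3 (size 123): 75 XOR 123 = 48
After XOR-ing pile 4 (size 98): 48 XOR 98 = 82
After XOR-ing pile 5 (size 122): 82 XOR 122 = 40
After XOR-ing pile 6 (size 62): 40 XOR 62 = 22
After XOR-ing pile 7 (size 56): 22 XOR 56 = 46
The Nim-value of this position is 46.

46


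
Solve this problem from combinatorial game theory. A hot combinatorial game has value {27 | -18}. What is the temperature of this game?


The game is {27 | -18}, a switch {a | b} with numbers a > b.
Cooling {a | b} by t gives {a - t | b + t}, which stops being hot when a - t = b + t, i.e. at t = (a - b)/2. So the temperature of a switch is (a - b)/2.
Temperature = (Left option - Right option) / 2
= (27 - (-18)) / 2
= 45 / 2
= 45/2

45/2


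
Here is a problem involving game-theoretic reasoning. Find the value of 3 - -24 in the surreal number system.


x = 3, y = -24
x - y = 3 - -24 = 27

27


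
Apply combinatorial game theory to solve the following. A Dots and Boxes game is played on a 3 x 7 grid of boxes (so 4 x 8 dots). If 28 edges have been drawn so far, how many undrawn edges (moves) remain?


Grid: 3 x 7 boxes, i.e. 4 rows and 8 columns of dots.
Horizontal edges: (rows + 1) * cols = 4 * 7 = 28
Vertical edges: rows * (cols + 1) = 3 * 8 = 24
Total edges: 28 + 24 = 52
Edges drawn: 28
Remaining: 52 - 28 = 24

24


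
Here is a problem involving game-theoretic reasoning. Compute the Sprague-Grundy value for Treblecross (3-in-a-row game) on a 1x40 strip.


Treblecross: place X on empty cells; 3-in-a-row wins.
Playing within two cells of an existing X lets the opponent win at once, so sensible play treats the cells i-2..i+2 around each X as dead. The player left with no safe cell loses, so this is a normal-play take-away game on strips of safe cells.
Placing X at cell i (0-indexed) of a strip of k safe cells leaves independent strips of sizes max(0, i-2) and max(0, k-i-3). Hence G(k) = mex{ G(max(0,i-2)) XOR G(max(0,k-i-3)) : 0 <= i < k }, with G(0) = 0.
G(1): splits (0,0):0^0=0 -> mex({0}) = 1
G(2): splits (0,0):0^0=0 -> mex({0}) = 1
G(3): splits (0,0):0^0=0 -> mex({0}) = 1
G(4): splits (0,1):0^1=1 (0,0):0^0=0 -> mex({0, 1}) = 2
G(5): splits (0,2):0^1=1 (0,1):0^1=1 (0,0):0^0=0 -> mex({0, 1}) = 2
G(6) = mex({1}) = 0
G(7) = mex({0, 1, 2}) = 3
G(8) = mex({0, 1, 2}) = 3
G(9) = mex({0, 2}) = 1
G(10) = mex({0, 2, 3}) = 1
G(11) = mex({0, 3}) = 1
G(12) = mex({1, 3}) = 0
G(13) = mex({0, 1, 2, 3}) = 4
G(14) = mex({0, 1, 2}) = 3
G(15) = mex({0, 1, 2}) = 3
G(16) = mex({0, 1, 2, 4}) = 3
G(17) = mex({0, 1, 3, 4}) = 2
G(18) = mex({0, 1, 3, 4}) = 2
G(19) = mex({0, 1, 3, 5}) = 2
G(20) = mex({0, 1, 2, 3, 5}) = 4
G(21) = mex({0, 1, 2, 3, 5}) = 4
G(22) = mex({1, 2, 6}) = 0
G(23) = mex({0, 1, 2, 3, 4, 6}) = 5
G(24) = mex({0, 1, 2, 3, 4}) = 5
G(25) = mex({0, 1, 3, 4, 7}) = 2
G(26) = mex({0, 1, 3, 4, 5, 7}) = 2
G(27) = mex({0, 1, 3, 5}) = 2
G(28) = mex({0, 1, 2, 5}) = 3
G(29) = mex({0, 1, 2, 4, 5, 6}) = 3
G(30) = mex({1, 2, 4, 6}) = 0
G(31) = mex({0, 1, 2, 3, 4, 6}) = 5
G(32) = mex({1, 2, 3, 4, 7}) = 0
G(33) = mex({0, 3, 7}) = 1
G(34) = mex({0, 2, 3, 5, 7}) = 1
G(35) = mex({0, 2, 3, 5, 6}) = 1
G(36) = mex({0, 1, 2, 5, 6}) = 3
G(37) = mex({0, 1, 2, 4, 5, 6}) = 3
G(38) = mex({0, 1, 2, 4}) = 3
G(39) = mex({0, 1, 2, 3, 4, 7}) = 5
G(40) = mex({0, 1, 2, 3, 4, 5, 7}) = 6
Therefore G(40) = 6.

6


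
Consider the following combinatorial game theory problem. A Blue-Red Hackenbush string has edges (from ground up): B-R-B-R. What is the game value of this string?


Edges (from ground): B-R-B-R
By Berlekamp's sign-expansion rule, a Blue-Red Hackenbush stalk has the value of the surreal number whose sign sequence is the edge sequence with B -> + and R -> -.
Sign sequence: +-+-
Trace the sign expansion in the surreal number tree, starting from 0:
Edge 1: B (sign +) -> bounds (0, +inf), value = 1
Edge 2: R (sign -) -> bounds (0, 1), value = 1/2
Edge 3: B (sign +) -> bounds (1/2, 1), value = 3/4
Edge 4: R (sign -) -> bounds (1/2, 3/4), value = 5/8
Game value = 5/8

5/8


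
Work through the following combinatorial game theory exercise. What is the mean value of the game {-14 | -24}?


Game = {-14 | -24}, a switch {a | b} with numbers a > b.
Its thermograph has left wall a - t and right wall b + t, which meet at t = (a - b)/2, where both equal (a + b)/2. So the mast (mean value) is at (a + b)/2.
Mean = (-14 + (-24))/2 = -38/2 = -19

-19


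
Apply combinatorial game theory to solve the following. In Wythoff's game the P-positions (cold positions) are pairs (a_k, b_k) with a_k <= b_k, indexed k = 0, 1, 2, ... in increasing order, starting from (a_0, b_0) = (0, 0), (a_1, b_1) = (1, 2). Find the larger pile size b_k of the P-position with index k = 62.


By Wythoff's theorem, a_k = floor(k * phi) and b_k = floor(k * phi^2) = a_k + k, where phi = (1 + sqrt(5))/2 is the golden ratio.
phi = (1 + sqrt(5))/2 = 1.618034
phi^2 = phi + 1 = 2.618034
k = 62
k * phi^2 = 62 * 2.618034 = 162.318107
b_62 = floor(k * phi^2) = 162 (check: a_62 + k = 100 + 62 = 162)

162


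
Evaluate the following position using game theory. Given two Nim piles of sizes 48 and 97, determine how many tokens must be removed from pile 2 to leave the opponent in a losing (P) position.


Piles: 48 and 97
Current XOR: 48 XOR 97 = 81 (non-zero, so this is an N-position).
To make the XOR zero, we need to find a move that balances the piles.
For pile 2 (size 97): target = 97 XOR 81 = 48
We reduce pile 2 from 97 to 48.
Tokens removed: 97 - 48 = 49
Verification: 48 XOR 48 = 0

49


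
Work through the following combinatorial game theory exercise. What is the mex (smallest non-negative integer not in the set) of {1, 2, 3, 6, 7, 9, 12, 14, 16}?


Set = {1, 2, 3, 6, 7, 9, 12, 14, 16}
0 is NOT in the set. This is the mex.
mex = 0

0


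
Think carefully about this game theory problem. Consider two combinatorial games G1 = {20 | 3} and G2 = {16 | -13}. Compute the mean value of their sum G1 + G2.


G1 = {20 | 3}, G2 = {16 | -13}
Each is a switch {a | b} with numbers a > b; its mean value is (a + b)/2, and mean value is additive over game sums: m(G1 + G2) = m(G1) + m(G2).
Mean of G1 = (20 + (3))/2 = 23/2 = 23/2
Mean of G2 = (16 + (-13))/2 = 3/2 = 3/2
Mean of G1 + G2 = 23/2 + 3/2 = 13

13


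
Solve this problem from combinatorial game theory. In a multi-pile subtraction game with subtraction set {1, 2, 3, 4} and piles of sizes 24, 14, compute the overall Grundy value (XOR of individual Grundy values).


Subtraction set: {1, 2, 3, 4}
For this subtraction set, G(n) = n mod 5 (period = max + 1 = 5).
Pile 1 (size 24): G(24) = 24 mod 5 = 4
Pile 2 (size 14): G(14) = 14 mod 5 = 4
Total Grundy value = XOR of all: 4 XOR 4 = 0

0


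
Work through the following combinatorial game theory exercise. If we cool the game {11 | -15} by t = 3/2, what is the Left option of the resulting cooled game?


Original game: {11 | -15} (a switch {a | b} with a > b).
Cooling by t (for t below the temperature (a - b)/2 = 13) taxes each move by t: {a | b} cooled by t is {a - t | b + t}.
Cooling amount: t = 3/2
Cooled Left option: 11 - 3/2 = 19/2
Cooled Right option: -15 + 3/2 = -27/2
Cooled game: {19/2 | -27/2}
Left option = 19/2

19/2


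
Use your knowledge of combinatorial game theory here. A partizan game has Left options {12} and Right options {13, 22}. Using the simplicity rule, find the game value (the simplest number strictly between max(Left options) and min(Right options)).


Left options: {12}, max = 12
Right options: {13, 22}, min = 13
All options are numbers and max(Left) < min(Right), so by the simplicity theorem the value is the simplest (earliest-born) number strictly between 12 and 13.
No integer lies strictly between 12 and 13, so the value is the dyadic rational m/2^k in the interval with the smallest k (then m odd); search k = 1, 2, ...:
Denominator 2: 25/2 lies strictly between 12 and 13 -- found.
The simplest number in the interval is 25/2.
Game value = 25/2

25/2


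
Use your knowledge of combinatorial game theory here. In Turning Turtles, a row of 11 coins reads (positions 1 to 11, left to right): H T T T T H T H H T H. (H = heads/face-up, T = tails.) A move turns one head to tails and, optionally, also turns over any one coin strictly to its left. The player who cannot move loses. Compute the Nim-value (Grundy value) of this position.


Coins: H T T T T H T H H T H
Key fact: a single head at position k behaves exactly like a Nim heap of size k (turning it to T and optionally flipping a coin at j < k corresponds to moving the heap from k to j, or to 0), and heads combine as a disjunctive sum (two heads at the same place would cancel, matching j XOR j = 0). So the Nim-value is the XOR of the 1-indexed positions of the heads.
Face-up positions (1-indexed): [1, 6, 8, 9, 11]
XOR 0 with 1: 0 XOR 1 = 1
XOR 1 with 6: 1 XOR 6 = 7
XOR 7 with 8: 7 XOR 8 = 15
XOR 15 with 9: 15 XOR 9 = 6
XOR 6 with 11: 6 XOR 11 = 13
Nim-value = 13

13


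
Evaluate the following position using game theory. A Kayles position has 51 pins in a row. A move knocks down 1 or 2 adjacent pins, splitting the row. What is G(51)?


Kayles: a move removes 1 or 2 adjacent pins from a contiguous row.
Removing pins from a row of k leaves two independent rows (a, b) with a + b = k - 1 (one pin) or a + b = k - 2 (two pins); an end removal gives a = 0.
By Sprague-Grundy, G(k) = mex{ G(a) XOR G(b) } over all these splits. G(0) = 0.
G(1): splits (0,0):0^0=0 -> mex({0}) = 1
G(2): splits (0,1):0^1=1 (0,0):0^0=0 -> mex({0, 1}) = 2
G(3): splits (0,2):0^2=2 (1,1):1^1=0 (0,1):0^1=1 -> mex({0, 1, 2}) = 3
G(4): splits (0,3):0^3=3 (1,2):1^2=3 (0,2):0^2=2 (1,1):1^1=0 -> mex({0, 2, 3}) = 1
G(5): splits (0,4):0^1=1 (1,3):1^3=2 (2,2):2^2=0 (0,3):0^3=3 (1,2):1^2=3 -> mex({0, 1, 2, 3}) = 4
G(6) = mex({0, 1, 2, 4}) = 3
G(7) = mex({0, 1, 3, 4, 5}) = 2
G(8) = mex({0, 2, 3, 5, 6}) = 1
G(9) = mex({0, 1, 2, 3, 6, 7}) = 4
G(10) = mex({0, 1, 3, 4, 5, 7}) = 2
G(11) = mex({0, 1, 2, 3, 4, 5}) = 6
G(12) = mex({0, 1, 2, 3, 5, 6, 7}) = 4
G(13) = mex({0, 2, 3, 4, 6, 7}) = 1
G(14) = mex({0, 1, 4, 5, 6, 7}) = 2
G(15) = mex({0, 1, 2, 3, 4, 5, 6}) = 7
G(16) = mex({0, 2, 3, 5, 6, 7}) = 1
G(17) = mex({0, 1, 2, 3, 5, 6, 7}) = 4
G(18) = mex({0, 1, 2, 4, 5, 6}) = 3
G(19) = mex({0, 1, 3, 4, 5, 7}) = 2
G(20) = mex({0, 2, 3, 4, 5, 6, 7}) = 1
G(21) = mex({0, 1, 2, 3, 5, 6, 7}) = 4
G(22) = mex({0, 1, 2, 3, 4, 5, 7}) = 6
G(23) = mex({0, 1, 2, 3, 4, 5, 6}) = 7
G(24) = mex({0, 1, 2, 3, 5, 6, 7}) = 4
G(25) = mex({0, 2, 3, 4, 6, 7}) = 1
G(26) = mex({0, 1, 3, 4, 5, 6, 7}) = 2
G(27) = mex({0, 1, 2, 3, 4, 5, 6, 7}) = 8
G(28) = mex({0, 1, 2, 3, 4, 6, 7, 8}) = 5
G(29) = mex({0, 1, 2, 3, 5, 6, 7, 8, 9}) = 4
G(30) = mex({0, 1, 2, 3, 4, 5, 6, 9, 10}) = 7
G(31) = mex({0, 1, 3, 4, 5, 7, 10, 11}) = 2
G(32) = mex({0, 2, 3, 4, 5, 6, 7, 9, 11}) = 1
G(33) = mex({0, 1, 2, 3, 4, 5, 6, 7, 9, 12}) = 8
G(34) = mex({0, 1, 2, 3, 4, 5, 7, 8, 11, 12}) = 6
G(35) = mex({0, 1, 2, 3, 4, 5, 6, 8, 9, 10, 11}) = 7
G(36) = mex({0, 1, 2, 3, 5, 6, 7, 9, 10}) = 4
G(37) = mex({0, 2, 3, 4, 6, 7, 9, 10, 11, 12}) = 1
G(38) = mex({0, 1, 3, 4, 5, 6, 7, 9, 10, 11, 12}) = 2
G(39) = mex({0, 1, 2, 4, 5, 6, 7, 9, 10, 12, 14}) = 3
G(40) = mex({0, 2, 3, 4, 6, 7, 11, 12, 14}) = 1
G(41) = mex({0, 1, 2, 3, 5, 6, 7, 9, 10, 11, 12}) = 4
G(42) = mex({0, 1, 2, 3, 4, 5, 6, 9, 10}) = 7
G(43) = mex({0, 1, 3, 4, 5, 7, 9, 10, 12, 15}) = 2
G(44) = mex({0, 2, 3, 4, 5, 6, 7, 9, 10, 12, 15}) = 1
G(45) = mex({0, 1, 2, 3, 4, 5, 6, 7, 9, 10, 12, 14}) = 8
G(46) = mex({0, 1, 3, 4, 5, 7, 8, 11, 12, 14}) = 2
G(47) = mex({0, 1, 2, 3, 4, 5, 6, 8, 9, 10, 11, 12}) = 7
G(48) = mex({0, 1, 2, 3, 5, 6, 7, 9, 10}) = 4
G(49) = mex({0, 2, 3, 4, 6, 7, 9, 10, 11, 12, 15}) = 1
G(50) = mex({0, 1, 4, 5, 6, 7, 9, 11, 12, 14, 15}) = 2
G(51) = mex({0, 1, 2, 3, 4, 5, 6, 7, 9, 12, 14, 15}) = 8
Therefore G(51) = 8.

8


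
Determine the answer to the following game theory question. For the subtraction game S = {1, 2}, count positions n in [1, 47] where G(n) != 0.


Subtraction set S = {1, 2}, so G(n) = n mod 3.
G(n) = 0 when n is a multiple of 3.
Multiples of 3 in [1, 47]: 15
N-positions (nonzero Grundy) = 47 - 15 = 32

32


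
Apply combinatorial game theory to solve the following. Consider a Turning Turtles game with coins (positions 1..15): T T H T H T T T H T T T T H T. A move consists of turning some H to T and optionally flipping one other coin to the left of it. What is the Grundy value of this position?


Coins: T T H T H T T T H T T T T H T
Key fact: a single head at position k behaves exactly like a Nim heap of size k (turning it to T and optionally flipping a coin at j < k corresponds to moving the heap from k to j, or to 0), and heads combine as a disjunctive sum (two heads at the same place would cancel, matching j XOR j = 0). So the Nim-value is the XOR of the 1-indexed positions of the heads.
Face-up positions (1-indexed): [3, 5, 9, 14]
XOR 0 with 3: 0 XOR 3 = 3
XOR 3 with 5: 3 XOR 5 = 6
XOR 6 with 9: 6 XOR 9 = 15
XOR 15 with 14: 15 XOR 14 = 1
Nim-value = 1

1


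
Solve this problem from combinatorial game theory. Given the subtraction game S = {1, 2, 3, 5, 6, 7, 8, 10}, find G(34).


The subtraction set is S = {1, 2, 3, 5, 6, 7, 8, 10}.
G(k) = mex{ G(k - s) : s in S, s <= k }. We compute iteratively: G(0) = 0.
G(1) = mex({0}) = 1
G(2) = mex({0, 1}) = 2
G(3) = mex({0, 1, 2}) = 3
G(4) = mex({1, 2, 3}) = 0
G(5) = mex({0, 2, 3}) = 1
G(6) = mex({0, 1, 3}) = 2
G(7) = mex({0, 1, 2}) = 3
G(8) = mex({0, 1, 2, 3}) = 4
G(9) = mex({0, 1, 2, 3, 4}) = 5
G(10) = mex({0, 1, 2, 3, 4, 5}) = 6
G(11) = mex({0, 1, 2, 3, 4, 5, 6}) = 7
G(12) = mex({0, 1, 2, 3, 5, 6, 7}) = 4
G(13) = mex({1, 2, 3, 4, 6, 7}) = 0
G(14) = mex({0, 2, 3, 4, 5, 7}) = 1
G(15) = mex({0, 1, 3, 4, 5, 6}) = 2
G(16) = mex({0, 1, 2, 4, 5, 6, 7}) = 3
G(17) = mex({1, 2, 3, 4, 5, 6, 7}) = 0
G(18) = mex({0, 2, 3, 4, 6, 7}) = 1
G(19) = mex({0, 1, 3, 4, 5, 7}) = 2
G(20) = mex({0, 1, 2, 4, 6}) = 3
G(21) = mex({0, 1, 2, 3, 7}) = 4
G(22) = mex({0, 1, 2, 3, 4}) = 5
Observe that G(13)..G(22) = 0, 1, 2, 3, 0, 1, 2, 3, 4, 5 repeats G(0)..G(9) = 0, 1, 2, 3, 0, 1, 2, 3, 4, 5.
For k >= max(S) = 10, G(k) is determined by the previous 10 values G(k-10)..G(k-1); a window of 10 consecutive values has recurred shifted by 13, so by induction G(k + 13) = G(k) for all k >= 0: the sequence is periodic from the start with period 13.
One period: G(0..12) = 0, 1, 2, 3, 0, 1, 2, 3, 4, 5, 6, 7, 4.
34 mod 13 = 8, so G(34) = G(8) = 4.

4


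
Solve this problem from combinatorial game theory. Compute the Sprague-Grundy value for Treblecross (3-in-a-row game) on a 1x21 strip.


Treblecross: place X on empty cells; 3-in-a-row wins.
Playing within two cells of an existing X lets the opponent win at once, so sensible play treats the cells i-2..i+2 around each X as dead. The player left with no safe cell loses, so this is a normal-play take-away game on strips of safe cells.
Placing X at cell i (0-indexed) of a strip of k safe cells leaves independent strips of sizes max(0, i-2) and max(0, k-i-3). Hence G(k) = mex{ G(max(0,i-2)) XOR G(max(0,k-i-3)) : 0 <= i < k }, with G(0) = 0.
G(1): splits (0,0):0^0=0 -> mex({0}) = 1
G(2): splits (0,0):0^0=0 -> mex({0}) = 1
G(3): splits (0,0):0^0=0 -> mex({0}) = 1
G(4): splits (0,1):0^1=1 (0,0):0^0=0 -> mex({0, 1}) = 2
G(5): splits (0,2):0^1=1 (0,1):0^1=1 (0,0):0^0=0 -> mex({0, 1}) = 2
G(6) = mex({1}) = 0
G(7) = mex({0, 1, 2}) = 3
G(8) = mex({0, 1, 2}) = 3
G(9) = mex({0, 2}) = 1
G(10) = mex({0, 2, 3}) = 1
G(11) = mex({0, 3}) = 1
G(12) = mex({1, 3}) = 0
G(13) = mex({0, 1, 2, 3}) = 4
G(14) = mex({0, 1, 2}) = 3
G(15) = mex({0, 1, 2}) = 3
G(16) = mex({0, 1, 2, 4}) = 3
G(17) = mex({0, 1, 3, 4}) = 2
G(18) = mex({0, 1, 3, 4}) = 2
G(19) = mex({0, 1, 3, 5}) = 2
G(20) = mex({0, 1, 2, 3, 5}) = 4
G(21) = mex({0, 1, 2, 3, 5}) = 4
Therefore G(21) = 4.

4


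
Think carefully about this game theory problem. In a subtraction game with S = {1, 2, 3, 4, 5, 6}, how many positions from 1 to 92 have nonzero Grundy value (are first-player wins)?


Subtraction set S = {1, 2, 3, 4, 5, 6}, so G(n) = n mod 7.
G(n) = 0 when n is a multiple of 7.
Multiples of 7 in [1, 92]: 13
N-positions (nonzero Grundy) = 92 - 13 = 79

79


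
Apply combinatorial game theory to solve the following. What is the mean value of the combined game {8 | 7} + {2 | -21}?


G1 = {8 | 7}, G2 = {2 | -21}
Each is a switch {a | b} with numbers a > b; its mean value is (a + b)/2, and mean value is additive over game sums: m(G1 + G2) = m(G1) + m(G2).
Mean of G1 = (8 + (7))/2 = 15/2 = 15/2
Mean of G2 = (2 + (-21))/2 = -19/2 = -19/2
Mean of G1 + G2 = 15/2 + -19/2 = -2

-2


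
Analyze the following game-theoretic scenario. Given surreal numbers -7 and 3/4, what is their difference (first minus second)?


x = -7, y = 3/4
Converting to common denominator: 4
x = -28/4, y = 3/4
x - y = -7 - 3/4 = -31/4

-31/4


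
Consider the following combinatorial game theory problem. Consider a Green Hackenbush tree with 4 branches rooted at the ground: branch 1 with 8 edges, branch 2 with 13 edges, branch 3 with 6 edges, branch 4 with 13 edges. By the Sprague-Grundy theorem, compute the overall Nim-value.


The tree has 4 branches from the ground vertex.
In Green Hackenbush, the Nim-value of a simple path of length k is k.
Branch 1: length 8, Nim-value = 8
Branch 2: length 13, Nim-value = 13
Branch 3: length 6, Nim-value = 6
Branch 4: length 13, Nim-value = 13
Total Nim-value = XOR of all branch values:
0 XOR 8 = 8
8 XOR 13 = 5
5 XOR 6 = 3
3 XOR 13 = 14
Nim-value of the tree = 14

14


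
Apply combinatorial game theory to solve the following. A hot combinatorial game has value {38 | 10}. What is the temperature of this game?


The game is {38 | 10}, a switch {a | b} with numbers a > b.
Cooling {a | b} by t gives {a - t | b + t}, which stops being hot when a - t = b + t, i.e. at t = (a - b)/2. So the temperature of a switch is (a - b)/2.
Temperature = (Left option - Right option) / 2
= (38 - (10)) / 2
= 28 / 2
= 14

14


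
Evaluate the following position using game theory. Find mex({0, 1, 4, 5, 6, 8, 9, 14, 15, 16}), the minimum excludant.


Set = {0, 1, 4, 5, 6, 8, 9, 14, 15, 16}
0 is in the set.
1 is in the set.
2 is NOT in the set. This is the mex.
mex = 2

2


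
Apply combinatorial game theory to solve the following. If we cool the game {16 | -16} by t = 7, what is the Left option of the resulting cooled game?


Original game: {16 | -16} (a switch {a | b} with a > b).
Cooling by t (for t below the temperature (a - b)/2 = 16) taxes each move by t: {a | b} cooled by t is {a - t | b + t}.
Cooling amount: t = 7
Cooled Left option: 16 - 7 = 9
Cooled Right option: -16 + 7 = -9
Cooled game: {9 | -9}
Left option = 9

9
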